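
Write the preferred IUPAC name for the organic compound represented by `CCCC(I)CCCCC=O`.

6-iodononanal

The longest chain bearing the –CHO group is 9 carbons long (nonane).
The highest-priority functional group is an aldehyde (terminal –CHO), so the name ends in -al.
Choose the numbering such that the aldehyde carbon is C-1 by definition.
That gives an iodo group at C-6.
The name is 6-iodononanal.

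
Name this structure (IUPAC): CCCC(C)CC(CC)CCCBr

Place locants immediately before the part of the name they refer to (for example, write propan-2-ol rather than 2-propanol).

The parent chain contains 9 carbons (nonane).
Choose the numbering such that the substituent locant set {1,4,6} is lower than {4,6,9} at the first point of difference.
With this numbering: a bromo group at C-1; an ethyl group at C-4; a methyl group at C-6.
The substituents are ordered alphabetically, ignoring any di-/tri- multipliers.
The name is 1-bromo-4-ethyl-6-methylnonane.

1-bromo-4-ethyl-6-methylnonane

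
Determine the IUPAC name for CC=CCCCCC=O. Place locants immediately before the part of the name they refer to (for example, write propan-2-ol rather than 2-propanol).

oct-6-enal

The longest carbon chain that includes the –CHO group and the multiple bond has 8 carbons, so the parent hydride is octane.
An aldehyde (terminal –CHO) is the principal characteristic group, giving the suffix -al.
There is one C=C double bond, indicated by the ending -ene.
Choose the numbering such that the aldehyde carbon is C-1 by definition.
That gives the double bond between C-6 and C-7.
The name is oct-6-enal.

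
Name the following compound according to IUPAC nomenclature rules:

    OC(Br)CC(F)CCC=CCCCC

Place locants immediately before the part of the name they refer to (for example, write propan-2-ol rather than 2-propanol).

The longest chain bearing the –OH group and the multiple bond is 11 carbons long (undecane).
The principal characteristic group is an alcohol (–OH), named with the suffix -ol.
There is one C=C double bond, indicated by the ending -ene.
Number the chain so that numbering from this end puts the hydroxyl group at C-1 rather than C-11.
This places the hydroxyl at C-1; the double bond between C-6 and C-7; a bromo group at C-1; a fluoro group at C-3.
Substituent prefixes are cited in alphabetical order (multiplying prefixes like di-/tri- are ignored for ordering).
The name is 1-bromo-3-fluoroundec-6-en-1-ol.

1-bromo-3-fluoroundec-6-en-1-ol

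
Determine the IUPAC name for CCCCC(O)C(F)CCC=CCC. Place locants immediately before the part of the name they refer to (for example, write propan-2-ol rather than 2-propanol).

Counting along the main chain through the –OH group and the multiple bond gives 12 carbons: the parent is dodecane.
The principal characteristic group is an alcohol (–OH), named with the suffix -ol.
A C=C double bond in the chain gives the infix -ene-.
The numbering direction is chosen so that numbering from this end puts the hydroxyl group at C-5 rather than C-8.
That gives the hydroxyl at C-5; the double bond between C-9 and C-10; a fluoro group at C-6.
Assembling the pieces gives 6-fluorododec-9-en-5-ol.

6-fluorododec-9-en-5-ol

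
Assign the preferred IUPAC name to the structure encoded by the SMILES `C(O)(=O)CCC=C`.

pent-4-enoic acid

Counting along the main chain through the –COOH group and the multiple bond gives 5 carbons: the parent is pentane.
A carboxylic acid (terminal –COOH) is the principal characteristic group, giving the suffix -oic acid.
There is one C=C double bond, indicated by the ending -ene.
Choose the numbering such that the carboxylic acid carbon is C-1 by definition.
With this numbering: the double bond between C-4 and C-5.
The name is pent-4-enoic acid.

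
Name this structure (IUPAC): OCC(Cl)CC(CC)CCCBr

7-bromo-2-chloro-4-ethylheptan-1-ol

The longest carbon chain that includes the –OH group has 7 carbons, so the parent hydride is heptane.
The highest-priority functional group is an alcohol (–OH), so the name ends in -ol.
Number the chain so that numbering from this end puts the hydroxyl group at C-1 rather than C-7.
That gives the hydroxyl at C-1; a bromo group at C-7; a chloro group at C-2; an ethyl group at C-4.
Prefixes are listed alphabetically: bromo, chloro, ethyl.
Putting it together: 7-bromo-2-chloro-4-ethylheptan-1-ol.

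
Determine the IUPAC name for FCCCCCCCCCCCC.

The parent chain contains 12 carbons (dodecane).
Number the chain so that the substituent locant set {1} is lower than {12} at the first point of difference.
This places a fluoro group at C-1.
Assembling the pieces gives 1-fluorododecane.

1-fluorododecane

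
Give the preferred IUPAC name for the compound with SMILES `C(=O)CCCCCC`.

Counting along the main chain through the –CHO group gives 7 carbons: the parent is heptane.
An aldehyde (terminal –CHO) is the principal characteristic group, giving the suffix -al.
The numbering direction is chosen so that the aldehyde carbon is C-1 by definition.
Putting it together: heptanal.

heptanal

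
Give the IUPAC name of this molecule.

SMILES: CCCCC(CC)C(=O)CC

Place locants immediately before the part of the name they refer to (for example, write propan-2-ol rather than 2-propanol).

Counting along the main chain through the carbonyl gives 8 carbons: the parent is octane.
A ketone (C=O on an internal carbon) is the principal characteristic group, giving the suffix -one.
The numbering direction is chosen so that numbering from this end puts the carbonyl group at C-3 rather than C-6.
That gives the carbonyl at C-3; an ethyl group at C-4.
Putting it together: 4-ethyloctan-3-one.

4-ethyloctan-3-one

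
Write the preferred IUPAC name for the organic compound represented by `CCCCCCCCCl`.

1-chlorooctane

The longest continuous carbon chain has 8 atoms, so the parent hydride is octane.
Number the chain so that the substituent locant set {1} is lower than {8} at the first point of difference.
With this numbering: a chloro group at C-1.
Putting it together: 1-chlorooctane.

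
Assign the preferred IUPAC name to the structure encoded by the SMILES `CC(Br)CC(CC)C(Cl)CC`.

2-bromo-5-chloro-4-ethylheptane

The parent chain contains 7 carbons (heptane).
Number the chain so that the substituent locant set {2,4,5} is lower than {3,4,6} at the first point of difference.
That gives a bromo group at C-2; a chloro group at C-5; an ethyl group at C-4.
Substituent prefixes are cited in alphabetical order (multiplying prefixes like di-/tri- are ignored for ordering).
Assembling the pieces gives 2-bromo-5-chloro-4-ethylheptane.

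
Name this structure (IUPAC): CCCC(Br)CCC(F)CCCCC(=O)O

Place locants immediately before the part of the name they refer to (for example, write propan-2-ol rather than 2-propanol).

The longest chain bearing the –COOH group is 12 carbons long (dodecane).
The principal characteristic group is a carboxylic acid (terminal –COOH), named with the suffix -oic acid.
Choose the numbering such that the carboxylic acid carbon is C-1 by definition.
This places a bromo group at C-9; a fluoro group at C-6.
Substituent prefixes are cited in alphabetical order (multiplying prefixes like di-/tri- are ignored for ordering).
Putting it together: 9-bromo-6-fluorododecanoic acid.

9-bromo-6-fluorododecanoic acid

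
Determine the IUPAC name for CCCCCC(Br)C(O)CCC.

5-bromodecan-4-ol

Counting along the main chain through the –OH group gives 10 carbons: the parent is decane.
The highest-priority functional group is an alcohol (–OH), so the name ends in -ol.
Choose the numbering such that numbering from this end puts the hydroxyl group at C-4 rather than C-7.
With this numbering: the hydroxyl at C-4; a bromo group at C-5.
The name is 5-bromodecan-4-ol.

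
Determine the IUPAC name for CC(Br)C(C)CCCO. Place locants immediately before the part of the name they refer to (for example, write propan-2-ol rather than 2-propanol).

5-bromo-4-methylhexan-1-ol

The longest chain bearing the –OH group is 6 carbons long (hexane).
An alcohol (–OH) is the principal characteristic group, giving the suffix -ol.
The numbering direction is chosen so that numbering from this end puts the hydroxyl group at C-1 rather than C-6.
This places the hydroxyl at C-1; a bromo group at C-5; a methyl group at C-4.
Substituent prefixes are cited in alphabetical order (multiplying prefixes like di-/tri- are ignored for ordering).
The name is 5-bromo-4-methylhexan-1-ol.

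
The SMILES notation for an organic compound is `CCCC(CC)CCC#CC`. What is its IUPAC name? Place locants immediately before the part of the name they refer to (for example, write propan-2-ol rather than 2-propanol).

Counting along the main chain through the multiple bond gives 9 carbons: the parent is nonane.
There is one C≡C triple bond, indicated by the ending -yne.
Number the chain so that numbering from this end puts the triple bond at C-2 rather than C-7.
That gives the triple bond between C-2 and C-3; an ethyl group at C-6.
The name is 6-ethylnon-2-yne.

6-ethylnon-2-yne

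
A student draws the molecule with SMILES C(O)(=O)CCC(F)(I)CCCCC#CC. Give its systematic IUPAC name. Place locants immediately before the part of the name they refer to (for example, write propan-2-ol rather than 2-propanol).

4-fluoro-4-iodoundec-9-ynoic acid

The longest chain bearing the –COOH group and the multiple bond is 11 carbons long (undecane).
The highest-priority functional group is a carboxylic acid (terminal –COOH), so the name ends in -oic acid.
The chain contains a C≡C triple bond, so the unsaturation ending is -yne.
Choose the numbering such that the carboxylic acid carbon is C-1 by definition.
That gives the triple bond between C-9 and C-10; a fluoro group at C-4; an iodo group at C-4.
Prefixes are listed alphabetically: fluoro, iodo.
Assembling the pieces gives 4-fluoro-4-iodoundec-9-ynoic acid.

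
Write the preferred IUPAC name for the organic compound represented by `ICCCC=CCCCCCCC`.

The longest chain bearing the multiple bond is 12 carbons long (dodecane).
There is one C=C double bond, indicated by the ending -ene.
Number the chain so that numbering from this end puts the double bond at C-4 rather than C-8.
With this numbering: the double bond between C-4 and C-5; an iodo group at C-1.
Assembling the pieces gives 1-iodododec-4-ene.

1-iodododec-4-ene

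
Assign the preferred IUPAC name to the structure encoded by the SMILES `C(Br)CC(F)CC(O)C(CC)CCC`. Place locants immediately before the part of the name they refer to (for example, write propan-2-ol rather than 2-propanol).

1-bromo-6-ethyl-3-fluorononan-5-ol

The longest chain bearing the –OH group is 9 carbons long (nonane).
The principal characteristic group is an alcohol (–OH), named with the suffix -ol.
The numbering direction is chosen so that the substituent locant set {1,3,6} is lower than {4,7,9} at the first point of difference.
With this numbering: the hydroxyl at C-5; a bromo group at C-1; an ethyl group at C-6; a fluoro group at C-3.
Prefixes are listed alphabetically: bromo, ethyl, fluoro.
Putting it together: 1-bromo-6-ethyl-3-fluorononan-5-ol.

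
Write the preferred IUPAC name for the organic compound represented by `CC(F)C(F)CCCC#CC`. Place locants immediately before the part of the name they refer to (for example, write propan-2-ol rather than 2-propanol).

The longest chain bearing the multiple bond is 9 carbons long (nonane).
The chain contains a C≡C triple bond, so the unsaturation ending is -yne.
The numbering direction is chosen so that numbering from this end puts the triple bond at C-2 rather than C-7.
With this numbering: the triple bond between C-2 and C-3; fluoro groups at C-7 and C-8.
Assembling the pieces gives 7,8-difluoronon-2-yne.

7,8-difluoronon-2-yne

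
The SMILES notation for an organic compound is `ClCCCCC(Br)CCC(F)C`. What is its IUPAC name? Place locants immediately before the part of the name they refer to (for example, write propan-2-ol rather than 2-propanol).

5-bromo-1-chloro-8-fluorononane

The longest continuous carbon chain has 9 atoms, so the parent hydride is nonane.
Number the chain so that the substituent locant set {1,5,8} is lower than {2,5,9} at the first point of difference.
That gives a bromo group at C-5; a chloro group at C-1; a fluoro group at C-8.
Prefixes are listed alphabetically: bromo, chloro, fluoro.
The name is 5-bromo-1-chloro-8-fluorononane.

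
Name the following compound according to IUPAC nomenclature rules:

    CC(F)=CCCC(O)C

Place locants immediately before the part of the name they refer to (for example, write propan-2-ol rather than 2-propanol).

Counting along the main chain through the –OH group and the multiple bond gives 7 carbons: the parent is heptane.
The highest-priority functional group is an alcohol (–OH), so the name ends in -ol.
There is one C=C double bond, indicated by the ending -ene.
The numbering direction is chosen so that numbering from this end puts the hydroxyl group at C-2 rather than C-6.
This places the hydroxyl at C-2; the double bond between C-5 and C-6; a fluoro group at C-6.
The name is 6-fluorohept-5-en-2-ol.

6-fluorohept-5-en-2-ol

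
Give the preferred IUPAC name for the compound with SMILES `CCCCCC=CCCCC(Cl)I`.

The longest chain bearing the multiple bond is 11 carbons long (undecane).
The chain contains a C=C double bond, so the unsaturation ending is -ene.
The numbering direction is chosen so that numbering from this end puts the double bond at C-5 rather than C-6.
This places the double bond between C-5 and C-6; a chloro group at C-1; an iodo group at C-1.
Prefixes are listed alphabetically: chloro, iodo.
Assembling the pieces gives 1-chloro-1-iodoundec-5-ene.

1-chloro-1-iodoundec-5-ene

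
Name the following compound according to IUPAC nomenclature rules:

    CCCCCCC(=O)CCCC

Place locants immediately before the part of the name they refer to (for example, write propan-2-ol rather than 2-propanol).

The longest carbon chain that includes the carbonyl has 11 carbons, so the parent hydride is undecane.
A ketone (C=O on an internal carbon) is the principal characteristic group, giving the suffix -one.
Number the chain so that numbering from this end puts the carbonyl group at C-5 rather than C-7.
This places the carbonyl at C-5.
The name is undecan-5-one.

undecan-5-one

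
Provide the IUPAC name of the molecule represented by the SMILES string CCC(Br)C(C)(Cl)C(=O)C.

The longest chain bearing the carbonyl is 6 carbons long (hexane).
The principal characteristic group is a ketone (C=O on an internal carbon), named with the suffix -one.
Number the chain so that numbering from this end puts the carbonyl group at C-2 rather than C-5.
With this numbering: the carbonyl at C-2; a bromo group at C-4; a chloro group at C-3; a methyl group at C-3.
Substituent prefixes are cited in alphabetical order (multiplying prefixes like di-/tri- are ignored for ordering).
Putting it together: 4-bromo-3-chloro-3-methylhexan-2-one.

4-bromo-3-chloro-3-methylhexan-2-one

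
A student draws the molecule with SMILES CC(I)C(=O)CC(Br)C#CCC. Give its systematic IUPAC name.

The longest carbon chain that includes the carbonyl and the multiple bond has 9 carbons, so the parent hydride is nonane.
The principal characteristic group is a ketone (C=O on an internal carbon), named with the suffix -one.
A C≡C triple bond in the chain gives the infix -yne-.
Number the chain so that numbering from this end puts the carbonyl group at C-3 rather than C-7.
This places the carbonyl at C-3; the triple bond between C-6 and C-7; a bromo group at C-5; an iodo group at C-2.
Prefixes are listed alphabetically: bromo, iodo.
Assembling the pieces gives 5-bromo-2-iodonon-6-yn-3-one.

5-bromo-2-iodonon-6-yn-3-one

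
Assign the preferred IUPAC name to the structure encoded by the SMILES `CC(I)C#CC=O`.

4-iodopent-2-ynal

The longest carbon chain that includes the –CHO group and the multiple bond has 5 carbons, so the parent hydride is pentane.
An aldehyde (terminal –CHO) is the principal characteristic group, giving the suffix -al.
The chain contains a C≡C triple bond, so the unsaturation ending is -yne.
Choose the numbering such that the aldehyde carbon is C-1 by definition.
That gives the triple bond between C-2 and C-3; an iodo group at C-4.
Putting it together: 4-iodopent-2-ynal.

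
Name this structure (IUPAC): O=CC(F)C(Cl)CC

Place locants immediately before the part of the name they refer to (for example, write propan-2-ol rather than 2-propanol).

The longest carbon chain that includes the –CHO group has 5 carbons, so the parent hydride is pentane.
The principal characteristic group is an aldehyde (terminal –CHO), named with the suffix -al.
The numbering direction is chosen so that the aldehyde carbon is C-1 by definition.
That gives a chloro group at C-3; a fluoro group at C-2.
Prefixes are listed alphabetically: chloro, fluoro.
The name is 3-chloro-2-fluoropentanal.

3-chloro-2-fluoropentanal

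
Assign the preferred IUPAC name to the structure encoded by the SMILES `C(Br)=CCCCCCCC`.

1-bromonon-1-ene

The longest carbon chain that includes the multiple bond has 9 carbons, so the parent hydride is nonane.
A C=C double bond in the chain gives the infix -ene-.
Number the chain so that numbering from this end puts the double bond at C-1 rather than C-8.
This places the double bond between C-1 and C-2; a bromo group at C-1.
Putting it together: 1-bromonon-1-ene.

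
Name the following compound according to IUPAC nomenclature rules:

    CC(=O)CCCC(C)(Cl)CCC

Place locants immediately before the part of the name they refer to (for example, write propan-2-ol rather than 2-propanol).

The longest chain bearing the carbonyl is 9 carbons long (nonane).
The highest-priority functional group is a ketone (C=O on an internal carbon), so the name ends in -one.
Number the chain so that numbering from this end puts the carbonyl group at C-2 rather than C-8.
With this numbering: the carbonyl at C-2; a chloro group at C-6; a methyl group at C-6.
Prefixes are listed alphabetically: chloro, methyl.
The name is 6-chloro-6-methylnonan-2-one.

6-chloro-6-methylnonan-2-one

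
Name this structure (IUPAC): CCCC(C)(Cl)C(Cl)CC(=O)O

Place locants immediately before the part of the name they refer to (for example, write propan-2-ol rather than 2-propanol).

3,4-dichloro-4-methylheptanoic acid

The longest chain bearing the –COOH group is 7 carbons long (heptane).
The principal characteristic group is a carboxylic acid (terminal –COOH), named with the suffix -oic acid.
Number the chain so that the carboxylic acid carbon is C-1 by definition.
That gives chloro groups at C-3 and C-4; a methyl group at C-4.
The substituents are ordered alphabetically, ignoring any di-/tri- multipliers.
Putting it together: 3,4-dichloro-4-methylheptanoic acid.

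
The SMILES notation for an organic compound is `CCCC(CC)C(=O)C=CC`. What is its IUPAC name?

5-ethyloct-2-en-4-one

The longest chain bearing the carbonyl and the multiple bond is 8 carbons long (octane).
A ketone (C=O on an internal carbon) is the principal characteristic group, giving the suffix -one.
The chain contains a C=C double bond, so the unsaturation ending is -ene.
Choose the numbering such that numbering from this end puts the carbonyl group at C-4 rather than C-5.
With this numbering: the carbonyl at C-4; the double bond between C-2 and C-3; an ethyl group at C-5.
Putting it together: 5-ethyloct-2-en-4-one.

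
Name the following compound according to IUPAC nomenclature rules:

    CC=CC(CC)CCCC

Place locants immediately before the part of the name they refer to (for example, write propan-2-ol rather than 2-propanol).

The longest chain bearing the multiple bond is 8 carbons long (octane).
A C=C double bond in the chain gives the infix -ene-.
The numbering direction is chosen so that numbering from this end puts the double bond at C-2 rather than C-6.
With this numbering: the double bond between C-2 and C-3; an ethyl group at C-4.
The name is 4-ethyloct-2-ene.

4-ethyloct-2-ene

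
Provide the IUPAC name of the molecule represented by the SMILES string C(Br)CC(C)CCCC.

The parent chain contains 7 carbons (heptane).
The numbering direction is chosen so that the substituent locant set {1,3} is lower than {5,7} at the first point of difference.
With this numbering: a bromo group at C-1; a methyl group at C-3.
Substituent prefixes are cited in alphabetical order (multiplying prefixes like di-/tri- are ignored for ordering).
Putting it together: 1-bromo-3-methylheptane.

1-bromo-3-methylheptane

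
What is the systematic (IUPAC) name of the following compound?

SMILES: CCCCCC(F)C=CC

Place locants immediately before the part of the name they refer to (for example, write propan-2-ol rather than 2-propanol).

Counting along the main chain through the multiple bond gives 9 carbons: the parent is nonane.
There is one C=C double bond, indicated by the ending -ene.
Number the chain so that numbering from this end puts the double bond at C-2 rather than C-7.
With this numbering: the double bond between C-2 and C-3; a fluoro group at C-4.
Putting it together: 4-fluoronon-2-ene.

4-fluoronon-2-ene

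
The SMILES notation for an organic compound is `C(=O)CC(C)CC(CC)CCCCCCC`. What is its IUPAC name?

5-ethyl-3-methyldodecanal

Counting along the main chain through the –CHO group gives 12 carbons: the parent is dodecane.
An aldehyde (terminal –CHO) is the principal characteristic group, giving the suffix -al.
The numbering direction is chosen so that the aldehyde carbon is C-1 by definition.
That gives an ethyl group at C-5; a methyl group at C-3.
Substituent prefixes are cited in alphabetical order (multiplying prefixes like di-/tri- are ignored for ordering).
The name is 5-ethyl-3-methyldodecanal.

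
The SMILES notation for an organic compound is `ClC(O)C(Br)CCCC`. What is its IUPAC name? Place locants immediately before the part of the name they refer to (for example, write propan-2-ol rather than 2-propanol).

2-bromo-1-chlorohexan-1-ol

The longest chain bearing the –OH group is 6 carbons long (hexane).
The highest-priority functional group is an alcohol (–OH), so the name ends in -ol.
The numbering direction is chosen so that numbering from this end puts the hydroxyl group at C-1 rather than C-6.
With this numbering: the hydroxyl at C-1; a bromo group at C-2; a chloro group at C-1.
Substituent prefixes are cited in alphabetical order (multiplying prefixes like di-/tri- are ignored for ordering).
The name is 2-bromo-1-chlorohexan-1-ol.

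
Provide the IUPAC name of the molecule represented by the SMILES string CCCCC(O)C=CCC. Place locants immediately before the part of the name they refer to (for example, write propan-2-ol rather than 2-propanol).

non-3-en-5-ol

Counting along the main chain through the –OH group and the multiple bond gives 9 carbons: the parent is nonane.
An alcohol (–OH) is the principal characteristic group, giving the suffix -ol.
The chain contains a C=C double bond, so the unsaturation ending is -ene.
The numbering direction is chosen so that numbering from this end puts the double bond at C-3 rather than C-6.
That gives the hydroxyl at C-5; the double bond between C-3 and C-4.
The name is non-3-en-5-ol.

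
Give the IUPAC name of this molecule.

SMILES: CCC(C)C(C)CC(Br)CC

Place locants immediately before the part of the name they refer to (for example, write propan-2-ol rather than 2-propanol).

The longest carbon chain is 8 atoms: the parent is octane.
Choose the numbering such that the substituent locant set {3,4,6} is lower than {3,5,6} at the first point of difference.
That gives a bromo group at C-6; methyl groups at C-3 and C-4.
Substituent prefixes are cited in alphabetical order (multiplying prefixes like di-/tri- are ignored for ordering).
Putting it together: 6-bromo-3,4-dimethyloctane.

6-bromo-3,4-dimethyloctane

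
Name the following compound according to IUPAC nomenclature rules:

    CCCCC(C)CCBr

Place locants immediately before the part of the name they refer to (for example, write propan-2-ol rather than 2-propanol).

The longest carbon chain is 7 atoms: the parent is heptane.
Choose the numbering such that the substituent locant set {1,3} is lower than {5,7} at the first point of difference.
This places a bromo group at C-1; a methyl group at C-3.
The substituents are ordered alphabetically, ignoring any di-/tri- multipliers.
The name is 1-bromo-3-methylheptane.

1-bromo-3-methylheptane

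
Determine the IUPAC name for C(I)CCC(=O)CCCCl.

1-chloro-7-iodoheptan-4-one

The longest chain bearing the carbonyl is 7 carbons long (heptane).
The highest-priority functional group is a ketone (C=O on an internal carbon), so the name ends in -one.
Choose the numbering such that the locant sets are identical either way, so the alphabetically earlier chloro substituent takes the lower locant (1 rather than 7).
That gives the carbonyl at C-4; a chloro group at C-1; an iodo group at C-7.
Prefixes are listed alphabetically: chloro, iodo.
Assembling the pieces gives 1-chloro-7-iodoheptan-4-one.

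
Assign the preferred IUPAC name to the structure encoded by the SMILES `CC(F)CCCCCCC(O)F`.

1,8-difluorononan-1-ol

The longest chain bearing the –OH group is 9 carbons long (nonane).
An alcohol (–OH) is the principal characteristic group, giving the suffix -ol.
Number the chain so that numbering from this end puts the hydroxyl group at C-1 rather than C-9.
That gives the hydroxyl at C-1; fluoro groups at C-1 and C-8.
The name is 1,8-difluorononan-1-ol.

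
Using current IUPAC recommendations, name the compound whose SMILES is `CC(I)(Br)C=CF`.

The longest carbon chain that includes the multiple bond has 4 carbons, so the parent hydride is butane.
There is one C=C double bond, indicated by the ending -ene.
The numbering direction is chosen so that numbering from this end puts the double bond at C-1 rather than C-3.
This places the double bond between C-1 and C-2; a bromo group at C-3; a fluoro group at C-1; an iodo group at C-3.
Substituent prefixes are cited in alphabetical order (multiplying prefixes like di-/tri- are ignored for ordering).
Assembling the pieces gives 3-bromo-1-fluoro-3-iodobut-1-ene.

3-bromo-1-fluoro-3-iodobut-1-ene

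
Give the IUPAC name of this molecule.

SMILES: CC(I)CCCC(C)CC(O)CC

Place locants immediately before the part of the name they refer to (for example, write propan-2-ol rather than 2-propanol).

9-iodo-5-methyldecan-3-ol

Counting along the main chain through the –OH group gives 10 carbons: the parent is decane.
The highest-priority functional group is an alcohol (–OH), so the name ends in -ol.
The numbering direction is chosen so that numbering from this end puts the hydroxyl group at C-3 rather than C-8.
With this numbering: the hydroxyl at C-3; an iodo group at C-9; a methyl group at C-5.
The substituents are ordered alphabetically, ignoring any di-/tri- multipliers.
Assembling the pieces gives 9-iodo-5-methyldecan-3-ol.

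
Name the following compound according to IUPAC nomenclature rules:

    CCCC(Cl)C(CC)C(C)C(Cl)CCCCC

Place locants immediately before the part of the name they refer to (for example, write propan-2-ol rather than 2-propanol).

4,7-dichloro-5-ethyl-6-methyldodecane

The longest carbon chain is 12 atoms: the parent is dodecane.
Choose the numbering such that the substituent locant set {4,5,6,7} is lower than {6,7,8,9} at the first point of difference.
This places chloro groups at C-4 and C-7; an ethyl group at C-5; a methyl group at C-6.
Substituent prefixes are cited in alphabetical order (multiplying prefixes like di-/tri- are ignored for ordering).
Assembling the pieces gives 4,7-dichloro-5-ethyl-6-methyldodecane.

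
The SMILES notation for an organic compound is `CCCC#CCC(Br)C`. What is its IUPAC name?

The longest chain bearing the multiple bond is 8 carbons long (octane).
There is one C≡C triple bond, indicated by the ending -yne.
The numbering direction is chosen so that the substituent locant set {2} is lower than {7} at the first point of difference.
This places the triple bond between C-4 and C-5; a bromo group at C-2.
Assembling the pieces gives 2-bromooct-4-yne.

2-bromooct-4-yne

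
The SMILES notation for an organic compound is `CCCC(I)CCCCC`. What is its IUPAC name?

The longest carbon chain is 9 atoms: the parent is nonane.
Number the chain so that the substituent locant set {4} is lower than {6} at the first point of difference.
This places an iodo group at C-4.
The name is 4-iodononane.

4-iodononane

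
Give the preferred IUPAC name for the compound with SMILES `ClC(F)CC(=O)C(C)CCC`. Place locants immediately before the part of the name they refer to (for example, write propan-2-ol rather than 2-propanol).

Counting along the main chain through the carbonyl gives 7 carbons: the parent is heptane.
The highest-priority functional group is a ketone (C=O on an internal carbon), so the name ends in -one.
Choose the numbering such that numbering from this end puts the carbonyl group at C-3 rather than C-5.
That gives the carbonyl at C-3; a chloro group at C-1; a fluoro group at C-1; a methyl group at C-4.
Prefixes are listed alphabetically: chloro, fluoro, methyl.
Putting it together: 1-chloro-1-fluoro-4-methylheptan-3-one.

1-chloro-1-fluoro-4-methylheptan-3-one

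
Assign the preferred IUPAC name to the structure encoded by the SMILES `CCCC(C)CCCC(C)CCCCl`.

1-chloro-4,8-dimethylundecane

The parent chain contains 11 carbons (undecane).
The numbering direction is chosen so that the substituent locant set {1,4,8} is lower than {4,8,11} at the first point of difference.
That gives a chloro group at C-1; methyl groups at C-4 and C-8.
Substituent prefixes are cited in alphabetical order (multiplying prefixes like di-/tri- are ignored for ordering).
The name is 1-chloro-4,8-dimethylundecane.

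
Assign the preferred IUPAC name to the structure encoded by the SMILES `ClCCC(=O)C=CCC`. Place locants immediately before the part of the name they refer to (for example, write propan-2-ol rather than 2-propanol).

The longest carbon chain that includes the carbonyl and the multiple bond has 7 carbons, so the parent hydride is heptane.
The principal characteristic group is a ketone (C=O on an internal carbon), named with the suffix -one.
There is one C=C double bond, indicated by the ending -ene.
Number the chain so that numbering from this end puts the carbonyl group at C-3 rather than C-5.
That gives the carbonyl at C-3; the double bond between C-4 and C-5; a chloro group at C-1.
The name is 1-chlorohept-4-en-3-one.

1-chlorohept-4-en-3-one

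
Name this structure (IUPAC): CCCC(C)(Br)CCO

The longest carbon chain that includes the –OH group has 6 carbons, so the parent hydride is hexane.
The principal characteristic group is an alcohol (–OH), named with the suffix -ol.
The numbering direction is chosen so that numbering from this end puts the hydroxyl group at C-1 rather than C-6.
This places the hydroxyl at C-1; a bromo group at C-3; a methyl group at C-3.
Substituent prefixes are cited in alphabetical order (multiplying prefixes like di-/tri- are ignored for ordering).
The name is 3-bromo-3-methylhexan-1-ol.

3-bromo-3-methylhexan-1-ol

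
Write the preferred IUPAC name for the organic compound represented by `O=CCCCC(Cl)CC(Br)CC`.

The longest chain bearing the –CHO group is 9 carbons long (nonane).
An aldehyde (terminal –CHO) is the principal characteristic group, giving the suffix -al.
The numbering direction is chosen so that the aldehyde carbon is C-1 by definition.
That gives a bromo group at C-7; a chloro group at C-5.
Prefixes are listed alphabetically: bromo, chloro.
The name is 7-bromo-5-chlorononanal.

7-bromo-5-chlorononanal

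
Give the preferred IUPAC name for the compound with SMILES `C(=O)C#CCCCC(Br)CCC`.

7-bromodec-2-ynal

Counting along the main chain through the –CHO group and the multiple bond gives 10 carbons: the parent is decane.
An aldehyde (terminal –CHO) is the principal characteristic group, giving the suffix -al.
A C≡C triple bond in the chain gives the infix -yne-.
The numbering direction is chosen so that the aldehyde carbon is C-1 by definition.
With this numbering: the triple bond between C-2 and C-3; a bromo group at C-7.
Assembling the pieces gives 7-bromodec-2-ynal.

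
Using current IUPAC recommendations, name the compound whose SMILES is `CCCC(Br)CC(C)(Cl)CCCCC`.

The parent chain contains 11 carbons (undecane).
Choose the numbering such that the substituent locant set {4,6,6} is lower than {6,6,8} at the first point of difference.
That gives a bromo group at C-4; a chloro group at C-6; a methyl group at C-6.
Prefixes are listed alphabetically: bromo, chloro, methyl.
Assembling the pieces gives 4-bromo-6-chloro-6-methylundecane.

4-bromo-6-chloro-6-methylundecane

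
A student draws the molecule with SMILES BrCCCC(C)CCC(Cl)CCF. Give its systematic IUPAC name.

The parent chain contains 9 carbons (nonane).
Choose the numbering such that the substituent locant set {1,3,6,9} is lower than {1,4,7,9} at the first point of difference.
With this numbering: a bromo group at C-9; a chloro group at C-3; a fluoro group at C-1; a methyl group at C-6.
Prefixes are listed alphabetically: bromo, chloro, fluoro, methyl.
Putting it together: 9-bromo-3-chloro-1-fluoro-6-methylnonane.

9-bromo-3-chloro-1-fluoro-6-methylnonane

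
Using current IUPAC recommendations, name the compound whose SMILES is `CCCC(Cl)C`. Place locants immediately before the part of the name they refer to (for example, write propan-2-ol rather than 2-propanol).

The longest carbon chain is 5 atoms: the parent is pentane.
Number the chain so that the substituent locant set {2} is lower than {4} at the first point of difference.
With this numbering: a chloro group at C-2.
Assembling the pieces gives 2-chloropentane.

2-chloropentane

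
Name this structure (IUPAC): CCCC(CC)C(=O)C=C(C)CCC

4-ethyl-7-methyldec-6-en-5-one

Counting along the main chain through the carbonyl and the multiple bond gives 10 carbons: the parent is decane.
A ketone (C=O on an internal carbon) is the principal characteristic group, giving the suffix -one.
The chain contains a C=C double bond, so the unsaturation ending is -ene.
The numbering direction is chosen so that numbering from this end puts the carbonyl group at C-5 rather than C-6.
That gives the carbonyl at C-5; the double bond between C-6 and C-7; an ethyl group at C-4; a methyl group at C-7.
The substituents are ordered alphabetically, ignoring any di-/tri- multipliers.
Putting it together: 4-ethyl-7-methyldec-6-en-5-one.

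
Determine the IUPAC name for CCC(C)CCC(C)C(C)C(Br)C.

The parent chain contains 9 carbons (nonane).
The numbering direction is chosen so that the substituent locant set {2,3,4,7} is lower than {3,6,7,8} at the first point of difference.
This places a bromo group at C-2; methyl groups at C-3 and C-4 and C-7.
Substituent prefixes are cited in alphabetical order (multiplying prefixes like di-/tri- are ignored for ordering).
The name is 2-bromo-3,4,7-trimethylnonane.

2-bromo-3,4,7-trimethylnonane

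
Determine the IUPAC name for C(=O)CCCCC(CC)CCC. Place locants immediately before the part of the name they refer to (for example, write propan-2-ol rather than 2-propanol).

6-ethylnonanal

Counting along the main chain through the –CHO group gives 9 carbons: the parent is nonane.
The highest-priority functional group is an aldehyde (terminal –CHO), so the name ends in -al.
Number the chain so that the aldehyde carbon is C-1 by definition.
With this numbering: an ethyl group at C-6.
Assembling the pieces gives 6-ethylnonanal.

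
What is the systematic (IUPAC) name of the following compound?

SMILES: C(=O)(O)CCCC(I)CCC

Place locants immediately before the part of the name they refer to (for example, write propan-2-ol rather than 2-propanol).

5-iodooctanoic acid

The longest chain bearing the –COOH group is 8 carbons long (octane).
The highest-priority functional group is a carboxylic acid (terminal –COOH), so the name ends in -oic acid.
Number the chain so that the carboxylic acid carbon is C-1 by definition.
This places an iodo group at C-5.
Putting it together: 5-iodooctanoic acid.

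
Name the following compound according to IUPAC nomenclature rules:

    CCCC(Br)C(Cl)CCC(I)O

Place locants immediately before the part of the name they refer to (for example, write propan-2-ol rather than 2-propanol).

5-bromo-4-chloro-1-iodooctan-1-ol

The longest chain bearing the –OH group is 8 carbons long (octane).
The principal characteristic group is an alcohol (–OH), named with the suffix -ol.
Number the chain so that numbering from this end puts the hydroxyl group at C-1 rather than C-8.
With this numbering: the hydroxyl at C-1; a bromo group at C-5; a chloro group at C-4; an iodo group at C-1.
The substituents are ordered alphabetically, ignoring any di-/tri- multipliers.
Assembling the pieces gives 5-bromo-4-chloro-1-iodooctan-1-ol.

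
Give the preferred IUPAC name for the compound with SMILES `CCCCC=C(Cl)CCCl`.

The longest chain bearing the multiple bond is 8 carbons long (octane).
The chain contains a C=C double bond, so the unsaturation ending is -ene.
The numbering direction is chosen so that numbering from this end puts the double bond at C-3 rather than C-5.
This places the double bond between C-3 and C-4; chloro groups at C-1 and C-3.
Putting it together: 1,3-dichlorooct-3-ene.

1,3-dichlorooct-3-ene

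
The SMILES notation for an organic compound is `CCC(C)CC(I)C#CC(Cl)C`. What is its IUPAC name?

2-chloro-5-iodo-7-methylnon-3-yne

The longest carbon chain that includes the multiple bond has 9 carbons, so the parent hydride is nonane.
There is one C≡C triple bond, indicated by the ending -yne.
The numbering direction is chosen so that numbering from this end puts the triple bond at C-3 rather than C-6.
With this numbering: the triple bond between C-3 and C-4; a chloro group at C-2; an iodo group at C-5; a methyl group at C-7.
Prefixes are listed alphabetically: chloro, iodo, methyl.
Assembling the pieces gives 2-chloro-5-iodo-7-methylnon-3-yne.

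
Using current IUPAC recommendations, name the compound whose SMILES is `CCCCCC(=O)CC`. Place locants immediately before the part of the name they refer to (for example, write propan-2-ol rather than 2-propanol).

octan-3-one

Counting along the main chain through the carbonyl gives 8 carbons: the parent is octane.
The highest-priority functional group is a ketone (C=O on an internal carbon), so the name ends in -one.
Choose the numbering such that numbering from this end puts the carbonyl group at C-3 rather than C-6.
That gives the carbonyl at C-3.
Putting it together: octan-3-one.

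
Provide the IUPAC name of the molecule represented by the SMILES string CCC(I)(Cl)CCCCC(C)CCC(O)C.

10-chloro-10-iodo-5-methyldodecan-2-ol

The longest carbon chain that includes the –OH group has 12 carbons, so the parent hydride is dodecane.
The principal characteristic group is an alcohol (–OH), named with the suffix -ol.
The numbering direction is chosen so that numbering from this end puts the hydroxyl group at C-2 rather than C-11.
That gives the hydroxyl at C-2; a chloro group at C-10; an iodo group at C-10; a methyl group at C-5.
The substituents are ordered alphabetically, ignoring any di-/tri- multipliers.
The name is 10-chloro-10-iodo-5-methyldodecan-2-ol.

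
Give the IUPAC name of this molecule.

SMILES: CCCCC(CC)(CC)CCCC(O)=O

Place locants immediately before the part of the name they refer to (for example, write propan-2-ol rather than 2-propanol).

5,5-diethylnonanoic acid

The longest chain bearing the –COOH group is 9 carbons long (nonane).
The highest-priority functional group is a carboxylic acid (terminal –COOH), so the name ends in -oic acid.
Choose the numbering such that the carboxylic acid carbon is C-1 by definition.
With this numbering: two ethyl groups at C-5.
Assembling the pieces gives 5,5-diethylnonanoic acid.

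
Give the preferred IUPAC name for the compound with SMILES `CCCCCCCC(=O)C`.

Counting along the main chain through the carbonyl gives 9 carbons: the parent is nonane.
A ketone (C=O on an internal carbon) is the principal characteristic group, giving the suffix -one.
The numbering direction is chosen so that numbering from this end puts the carbonyl group at C-2 rather than C-8.
With this numbering: the carbonyl at C-2.
Putting it together: nonan-2-one.

nonan-2-one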